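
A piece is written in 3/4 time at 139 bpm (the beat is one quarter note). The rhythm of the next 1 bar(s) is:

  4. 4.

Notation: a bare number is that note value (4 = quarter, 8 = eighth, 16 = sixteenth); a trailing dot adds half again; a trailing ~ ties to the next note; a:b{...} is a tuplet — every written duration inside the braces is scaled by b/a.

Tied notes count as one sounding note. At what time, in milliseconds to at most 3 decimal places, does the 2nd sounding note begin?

note 2 onset = 3/2b = 647.482ms

1. 0.0ms @ 0 + 647.482ms (3/2)
2. 647.482ms @ 3/2 + 647.482ms (3/2)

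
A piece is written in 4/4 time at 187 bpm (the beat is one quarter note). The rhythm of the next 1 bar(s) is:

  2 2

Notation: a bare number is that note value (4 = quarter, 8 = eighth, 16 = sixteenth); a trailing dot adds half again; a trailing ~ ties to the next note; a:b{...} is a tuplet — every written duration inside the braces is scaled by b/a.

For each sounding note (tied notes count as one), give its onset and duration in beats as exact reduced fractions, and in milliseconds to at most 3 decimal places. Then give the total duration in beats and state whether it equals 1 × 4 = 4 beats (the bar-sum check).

1) 0.0ms=0b +641.711ms=2b
2) 641.711ms=2b +641.711ms=2b
Σ=4b of 4 (187bpm 4/4) — PASS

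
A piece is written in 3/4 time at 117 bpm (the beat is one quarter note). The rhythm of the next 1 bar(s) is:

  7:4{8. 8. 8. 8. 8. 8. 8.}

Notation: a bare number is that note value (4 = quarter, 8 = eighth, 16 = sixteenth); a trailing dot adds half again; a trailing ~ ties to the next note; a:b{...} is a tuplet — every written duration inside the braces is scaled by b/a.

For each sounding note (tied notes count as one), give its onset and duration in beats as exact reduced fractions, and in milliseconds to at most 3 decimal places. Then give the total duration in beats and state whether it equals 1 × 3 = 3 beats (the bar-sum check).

1) 0.0ms=0b +219.78ms=3/7b
2) 219.78ms=3/7b +219.78ms=3/7b
3) 439.56ms=6/7b +219.78ms=3/7b
4) 659.341ms=9/7b +219.78ms=3/7b
5) 879.121ms=12/7b +219.78ms=3/7b
6) 1098.901ms=15/7b +219.78ms=3/7b
7) 1318.681ms=18/7b +219.78ms=3/7b
Σ=3b of 3 (117bpm 3/4) — PASS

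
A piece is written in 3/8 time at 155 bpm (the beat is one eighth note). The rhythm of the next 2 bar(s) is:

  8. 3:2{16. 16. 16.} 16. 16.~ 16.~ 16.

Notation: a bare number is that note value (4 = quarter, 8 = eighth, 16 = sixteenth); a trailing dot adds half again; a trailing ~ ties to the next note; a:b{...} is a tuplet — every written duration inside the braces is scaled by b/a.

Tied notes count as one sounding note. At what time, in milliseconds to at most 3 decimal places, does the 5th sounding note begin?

1. 0.0ms @ 0 + 580.645ms (3/2)
2. 580.645ms @ 3/2 + 193.548ms (1/2)
3. 774.194ms @ 2 + 193.548ms (1/2)
4. 967.742ms @ 5/2 + 193.548ms (1/2)
5. 1161.29ms @ 3 + 290.323ms (3/4)
6. 1451.613ms @ 15/4 + 870.968ms (9/4)

note 5 onset = 3b = 1161.29ms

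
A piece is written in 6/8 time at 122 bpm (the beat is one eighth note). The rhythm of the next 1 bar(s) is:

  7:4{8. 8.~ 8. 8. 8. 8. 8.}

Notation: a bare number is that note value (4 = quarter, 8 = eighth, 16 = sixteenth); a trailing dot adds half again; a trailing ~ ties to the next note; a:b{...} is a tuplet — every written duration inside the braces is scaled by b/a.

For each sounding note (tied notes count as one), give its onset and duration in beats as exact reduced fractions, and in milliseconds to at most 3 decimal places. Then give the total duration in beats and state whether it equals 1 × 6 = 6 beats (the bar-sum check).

1) 0.0ms=0b +421.546ms=6/7b
2) 421.546ms=6/7b +843.091ms=12/7b
3) 1264.637ms=18/7b +421.546ms=6/7b
4) 1686.183ms=24/7b +421.546ms=6/7b
5) 2107.728ms=30/7b +421.546ms=6/7b
6) 2529.274ms=36/7b +421.546ms=6/7b
Σ=6b of 6 (122bpm 6/8) — PASS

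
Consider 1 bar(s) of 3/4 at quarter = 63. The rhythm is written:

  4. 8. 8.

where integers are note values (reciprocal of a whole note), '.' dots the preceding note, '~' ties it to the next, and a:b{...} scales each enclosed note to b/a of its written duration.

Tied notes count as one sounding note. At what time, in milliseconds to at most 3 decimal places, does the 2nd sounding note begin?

note 2 onset = 3/2b = 1428.571ms

1. 0.0ms @ 0 + 1428.571ms (3/2)
2. 1428.571ms @ 3/2 + 714.286ms (3/4)
3. 2142.857ms @ 9/4 + 714.286ms (3/4)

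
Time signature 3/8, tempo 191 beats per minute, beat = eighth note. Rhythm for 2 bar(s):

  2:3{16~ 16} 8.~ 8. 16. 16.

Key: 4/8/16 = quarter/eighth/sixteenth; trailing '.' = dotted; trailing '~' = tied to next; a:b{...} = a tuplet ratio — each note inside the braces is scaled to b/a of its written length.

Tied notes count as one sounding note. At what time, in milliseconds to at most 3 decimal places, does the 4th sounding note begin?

1. 0.0ms @ 0 + 471.204ms (3/2)
2. 471.204ms @ 3/2 + 942.408ms (3)
3. 1413.613ms @ 9/2 + 235.602ms (3/4)
4. 1649.215ms @ 21/4 + 235.602ms (3/4)

note 4 onset = 21/4b = 1649.215ms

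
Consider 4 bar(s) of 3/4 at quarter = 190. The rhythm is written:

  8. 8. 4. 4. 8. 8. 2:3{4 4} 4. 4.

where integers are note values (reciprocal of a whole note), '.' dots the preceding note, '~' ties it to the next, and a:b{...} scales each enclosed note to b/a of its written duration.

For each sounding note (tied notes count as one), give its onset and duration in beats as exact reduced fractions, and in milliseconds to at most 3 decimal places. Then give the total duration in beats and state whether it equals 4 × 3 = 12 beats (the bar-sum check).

1) 0.0ms=0b +236.842ms=3/4b
2) 236.842ms=3/4b +236.842ms=3/4b
3) 473.684ms=3/2b +473.684ms=3/2b
4) 947.368ms=3b +473.684ms=3/2b
5) 1421.053ms=9/2b +236.842ms=3/4b
6) 1657.895ms=21/4b +236.842ms=3/4b
7) 1894.737ms=6b +473.684ms=3/2b
8) 2368.421ms=15/2b +473.684ms=3/2b
9) 2842.105ms=9b +473.684ms=3/2b
10) 3315.789ms=21/2b +473.684ms=3/2b
Σ=12b of 12 (190bpm 3/4) — PASS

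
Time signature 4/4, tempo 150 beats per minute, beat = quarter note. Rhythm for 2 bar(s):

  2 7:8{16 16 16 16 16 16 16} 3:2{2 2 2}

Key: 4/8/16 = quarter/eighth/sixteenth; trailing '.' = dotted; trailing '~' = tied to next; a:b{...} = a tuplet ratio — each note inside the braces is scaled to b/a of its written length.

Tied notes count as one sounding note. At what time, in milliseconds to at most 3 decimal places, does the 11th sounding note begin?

note 11 onset = 20/3b = 2666.667ms

1. 0.0ms @ 0 + 800.0ms (2)
2. 800.0ms @ 2 + 114.286ms (2/7)
3. 914.286ms @ 16/7 + 114.286ms (2/7)
4. 1028.571ms @ 18/7 + 114.286ms (2/7)
5. 1142.857ms @ 20/7 + 114.286ms (2/7)
6. 1257.143ms @ 22/7 + 114.286ms (2/7)
7. 1371.429ms @ 24/7 + 114.286ms (2/7)
8. 1485.714ms @ 26/7 + 114.286ms (2/7)
9. 1600.0ms @ 4 + 533.333ms (4/3)
10. 2133.333ms @ 16/3 + 533.333ms (4/3)
11. 2666.667ms @ 20/3 + 533.333ms (4/3)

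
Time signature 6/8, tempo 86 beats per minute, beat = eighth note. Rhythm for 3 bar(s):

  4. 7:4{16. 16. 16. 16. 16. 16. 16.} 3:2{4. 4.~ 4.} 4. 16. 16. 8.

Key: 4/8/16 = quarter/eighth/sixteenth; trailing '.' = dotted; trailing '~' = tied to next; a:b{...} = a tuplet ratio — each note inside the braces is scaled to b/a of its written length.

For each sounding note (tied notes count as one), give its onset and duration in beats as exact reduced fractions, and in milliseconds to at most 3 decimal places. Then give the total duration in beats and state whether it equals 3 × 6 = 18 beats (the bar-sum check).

1) 0.0ms=0b +2093.023ms=3b
2) 2093.023ms=3b +299.003ms=3/7b
3) 2392.027ms=24/7b +299.003ms=3/7b
4) 2691.03ms=27/7b +299.003ms=3/7b
5) 2990.033ms=30/7b +299.003ms=3/7b
6) 3289.037ms=33/7b +299.003ms=3/7b
7) 3588.04ms=36/7b +299.003ms=3/7b
8) 3887.043ms=39/7b +299.003ms=3/7b
9) 4186.047ms=6b +1395.349ms=2b
10) 5581.395ms=8b +2790.698ms=4b
11) 8372.093ms=12b +2093.023ms=3b
12) 10465.116ms=15b +523.256ms=3/4b
13) 10988.372ms=63/4b +523.256ms=3/4b
14) 11511.628ms=33/2b +1046.512ms=3/2b
Σ=18b of 18 (86bpm 6/8) — PASS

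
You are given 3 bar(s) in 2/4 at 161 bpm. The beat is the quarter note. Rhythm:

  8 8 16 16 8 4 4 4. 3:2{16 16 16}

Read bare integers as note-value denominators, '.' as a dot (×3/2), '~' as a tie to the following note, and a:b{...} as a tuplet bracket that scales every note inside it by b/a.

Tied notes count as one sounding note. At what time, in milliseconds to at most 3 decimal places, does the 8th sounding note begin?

1. 0.0ms @ 0 + 186.335ms (1/2)
2. 186.335ms @ 1/2 + 186.335ms (1/2)
3. 372.671ms @ 1 + 93.168ms (1/4)
4. 465.839ms @ 5/4 + 93.168ms (1/4)
5. 559.006ms @ 3/2 + 186.335ms (1/2)
6. 745.342ms @ 2 + 372.671ms (1)
7. 1118.012ms @ 3 + 372.671ms (1)
8. 1490.683ms @ 4 + 559.006ms (3/2)
9. 2049.689ms @ 11/2 + 62.112ms (1/6)
10. 2111.801ms @ 17/3 + 62.112ms (1/6)
11. 2173.913ms @ 35/6 + 62.112ms (1/6)

note 8 onset = 4b = 1490.683ms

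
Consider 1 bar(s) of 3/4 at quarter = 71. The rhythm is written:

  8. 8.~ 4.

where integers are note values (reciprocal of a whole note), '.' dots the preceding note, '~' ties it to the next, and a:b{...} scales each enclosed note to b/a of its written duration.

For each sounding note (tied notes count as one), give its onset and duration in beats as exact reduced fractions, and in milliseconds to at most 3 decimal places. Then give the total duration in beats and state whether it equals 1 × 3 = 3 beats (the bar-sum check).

1) 0.0ms=0b +633.803ms=3/4b
2) 633.803ms=3/4b +1901.408ms=9/4b
Σ=3b of 3 (71bpm 3/4) — PASS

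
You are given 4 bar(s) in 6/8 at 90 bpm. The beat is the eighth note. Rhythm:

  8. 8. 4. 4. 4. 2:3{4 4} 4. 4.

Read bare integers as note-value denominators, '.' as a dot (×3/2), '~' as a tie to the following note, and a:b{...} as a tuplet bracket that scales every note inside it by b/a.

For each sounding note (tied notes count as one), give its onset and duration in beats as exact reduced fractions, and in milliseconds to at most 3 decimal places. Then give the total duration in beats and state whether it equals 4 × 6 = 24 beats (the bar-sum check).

1) 0.0ms=0b +1000.0ms=3/2b
2) 1000.0ms=3/2b +1000.0ms=3/2b
3) 2000.0ms=3b +2000.0ms=3b
4) 4000.0ms=6b +2000.0ms=3b
5) 6000.0ms=9b +2000.0ms=3b
6) 8000.0ms=12b +2000.0ms=3b
7) 10000.0ms=15b +2000.0ms=3b
8) 12000.0ms=18b +2000.0ms=3b
9) 14000.0ms=21b +2000.0ms=3b
Σ=24b of 24 (90bpm 6/8) — PASS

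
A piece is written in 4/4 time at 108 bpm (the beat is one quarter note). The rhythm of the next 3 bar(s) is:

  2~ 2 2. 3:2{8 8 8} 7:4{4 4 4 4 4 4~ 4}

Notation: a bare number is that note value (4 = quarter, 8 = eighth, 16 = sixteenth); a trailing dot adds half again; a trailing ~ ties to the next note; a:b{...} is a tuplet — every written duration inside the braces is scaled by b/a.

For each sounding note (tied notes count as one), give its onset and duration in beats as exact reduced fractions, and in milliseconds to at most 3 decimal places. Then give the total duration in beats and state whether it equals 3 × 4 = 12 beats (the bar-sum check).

1) 0.0ms=0b +2222.222ms=4b
2) 2222.222ms=4b +1666.667ms=3b
3) 3888.889ms=7b +185.185ms=1/3b
4) 4074.074ms=22/3b +185.185ms=1/3b
5) 4259.259ms=23/3b +185.185ms=1/3b
6) 4444.444ms=8b +317.46ms=4/7b
7) 4761.905ms=60/7b +317.46ms=4/7b
8) 5079.365ms=64/7b +317.46ms=4/7b
9) 5396.825ms=68/7b +317.46ms=4/7b
10) 5714.286ms=72/7b +317.46ms=4/7b
11) 6031.746ms=76/7b +634.921ms=8/7b
Σ=12b of 12 (108bpm 4/4) — PASS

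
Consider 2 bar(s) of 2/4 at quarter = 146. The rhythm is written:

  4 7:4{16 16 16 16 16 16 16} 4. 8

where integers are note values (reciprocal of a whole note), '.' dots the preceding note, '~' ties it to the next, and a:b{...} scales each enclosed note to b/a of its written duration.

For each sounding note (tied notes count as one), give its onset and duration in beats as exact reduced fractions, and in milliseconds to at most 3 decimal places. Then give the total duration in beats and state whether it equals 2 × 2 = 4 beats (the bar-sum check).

1) 0.0ms=0b +410.959ms=1b
2) 410.959ms=1b +58.708ms=1/7b
3) 469.667ms=8/7b +58.708ms=1/7b
4) 528.376ms=9/7b +58.708ms=1/7b
5) 587.084ms=10/7b +58.708ms=1/7b
6) 645.793ms=11/7b +58.708ms=1/7b
7) 704.501ms=12/7b +58.708ms=1/7b
8) 763.209ms=13/7b +58.708ms=1/7b
9) 821.918ms=2b +616.438ms=3/2b
10) 1438.356ms=7/2b +205.479ms=1/2b
Σ=4b of 4 (146bpm 2/4) — PASS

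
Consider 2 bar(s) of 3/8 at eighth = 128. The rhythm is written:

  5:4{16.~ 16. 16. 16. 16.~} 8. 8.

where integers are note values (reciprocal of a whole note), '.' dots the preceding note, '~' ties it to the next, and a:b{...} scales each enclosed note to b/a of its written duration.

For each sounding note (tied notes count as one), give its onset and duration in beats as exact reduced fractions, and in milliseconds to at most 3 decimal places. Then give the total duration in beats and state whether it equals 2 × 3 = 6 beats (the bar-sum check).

1) 0.0ms=0b +562.5ms=6/5b
2) 562.5ms=6/5b +281.25ms=3/5b
3) 843.75ms=9/5b +281.25ms=3/5b
4) 1125.0ms=12/5b +984.375ms=21/10b
5) 2109.375ms=9/2b +703.125ms=3/2b
Σ=6b of 6 (128bpm 3/8) — PASS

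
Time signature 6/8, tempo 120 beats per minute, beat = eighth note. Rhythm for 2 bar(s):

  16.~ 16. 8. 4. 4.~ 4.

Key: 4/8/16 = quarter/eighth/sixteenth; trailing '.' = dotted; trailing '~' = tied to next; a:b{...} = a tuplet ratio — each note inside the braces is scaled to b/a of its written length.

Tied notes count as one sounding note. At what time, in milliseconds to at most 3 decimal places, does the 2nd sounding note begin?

note 2 onset = 3/2b = 750.0ms

1. 0.0ms @ 0 + 750.0ms (3/2)
2. 750.0ms @ 3/2 + 750.0ms (3/2)
3. 1500.0ms @ 3 + 1500.0ms (3)
4. 3000.0ms @ 6 + 3000.0ms (6)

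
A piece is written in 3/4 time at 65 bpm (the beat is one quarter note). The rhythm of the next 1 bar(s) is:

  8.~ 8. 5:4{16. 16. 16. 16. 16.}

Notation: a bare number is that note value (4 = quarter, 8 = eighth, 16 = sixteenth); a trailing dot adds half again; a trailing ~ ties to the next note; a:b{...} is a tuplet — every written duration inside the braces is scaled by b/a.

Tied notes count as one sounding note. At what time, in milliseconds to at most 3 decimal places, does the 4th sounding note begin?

1. 0.0ms @ 0 + 1384.615ms (3/2)
2. 1384.615ms @ 3/2 + 276.923ms (3/10)
3. 1661.538ms @ 9/5 + 276.923ms (3/10)
4. 1938.462ms @ 21/10 + 276.923ms (3/10)
5. 2215.385ms @ 12/5 + 276.923ms (3/10)
6. 2492.308ms @ 27/10 + 276.923ms (3/10)

note 4 onset = 21/10b = 1938.462ms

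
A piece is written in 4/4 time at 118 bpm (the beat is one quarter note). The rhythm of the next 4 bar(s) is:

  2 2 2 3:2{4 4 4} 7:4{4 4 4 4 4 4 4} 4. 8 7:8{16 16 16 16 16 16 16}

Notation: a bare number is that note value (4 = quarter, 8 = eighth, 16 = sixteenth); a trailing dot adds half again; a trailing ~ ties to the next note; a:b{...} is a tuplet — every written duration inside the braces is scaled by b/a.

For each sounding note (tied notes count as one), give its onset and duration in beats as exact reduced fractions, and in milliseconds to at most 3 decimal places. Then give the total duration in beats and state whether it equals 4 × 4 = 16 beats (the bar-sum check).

1) 0.0ms=0b +1016.949ms=2b
2) 1016.949ms=2b +1016.949ms=2b
3) 2033.898ms=4b +1016.949ms=2b
4) 3050.847ms=6b +338.983ms=2/3b
5) 3389.831ms=20/3b +338.983ms=2/3b
6) 3728.814ms=22/3b +338.983ms=2/3b
7) 4067.797ms=8b +290.557ms=4/7b
8) 4358.354ms=60/7b +290.557ms=4/7b
9) 4648.91ms=64/7b +290.557ms=4/7b
10) 4939.467ms=68/7b +290.557ms=4/7b
11) 5230.024ms=72/7b +290.557ms=4/7b
12) 5520.581ms=76/7b +290.557ms=4/7b
13) 5811.138ms=80/7b +290.557ms=4/7b
14) 6101.695ms=12b +762.712ms=3/2b
15) 6864.407ms=27/2b +254.237ms=1/2b
16) 7118.644ms=14b +145.278ms=2/7b
17) 7263.923ms=100/7b +145.278ms=2/7b
18) 7409.201ms=102/7b +145.278ms=2/7b
19) 7554.479ms=104/7b +145.278ms=2/7b
20) 7699.758ms=106/7b +145.278ms=2/7b
21) 7845.036ms=108/7b +145.278ms=2/7b
22) 7990.315ms=110/7b +145.278ms=2/7b
Σ=16b of 16 (118bpm 4/4) — PASS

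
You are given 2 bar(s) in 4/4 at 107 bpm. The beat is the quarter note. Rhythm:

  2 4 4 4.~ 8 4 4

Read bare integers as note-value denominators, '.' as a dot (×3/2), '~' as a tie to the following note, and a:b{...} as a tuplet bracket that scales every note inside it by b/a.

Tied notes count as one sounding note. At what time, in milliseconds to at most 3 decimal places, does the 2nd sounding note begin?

note 2 onset = 2b = 1121.495ms

1. 0.0ms @ 0 + 1121.495ms (2)
2. 1121.495ms @ 2 + 560.748ms (1)
3. 1682.243ms @ 3 + 560.748ms (1)
4. 2242.991ms @ 4 + 1121.495ms (2)
5. 3364.486ms @ 6 + 560.748ms (1)
6. 3925.234ms @ 7 + 560.748ms (1)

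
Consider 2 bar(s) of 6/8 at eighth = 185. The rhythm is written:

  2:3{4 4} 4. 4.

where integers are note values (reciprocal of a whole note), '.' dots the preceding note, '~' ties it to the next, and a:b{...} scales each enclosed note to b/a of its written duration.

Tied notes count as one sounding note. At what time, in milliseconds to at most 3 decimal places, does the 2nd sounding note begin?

note 2 onset = 3b = 972.973ms

1. 0.0ms @ 0 + 972.973ms (3)
2. 972.973ms @ 3 + 972.973ms (3)
3. 1945.946ms @ 6 + 972.973ms (3)
4. 2918.919ms @ 9 + 972.973ms (3)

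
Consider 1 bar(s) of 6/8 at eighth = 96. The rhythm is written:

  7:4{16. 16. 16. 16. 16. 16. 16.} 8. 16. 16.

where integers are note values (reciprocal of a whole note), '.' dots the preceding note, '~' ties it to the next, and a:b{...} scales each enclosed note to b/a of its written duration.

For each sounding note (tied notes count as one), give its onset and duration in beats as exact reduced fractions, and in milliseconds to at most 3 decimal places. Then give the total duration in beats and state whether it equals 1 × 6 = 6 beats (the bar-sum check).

1) 0.0ms=0b +267.857ms=3/7b
2) 267.857ms=3/7b +267.857ms=3/7b
3) 535.714ms=6/7b +267.857ms=3/7b
4) 803.571ms=9/7b +267.857ms=3/7b
5) 1071.429ms=12/7b +267.857ms=3/7b
6) 1339.286ms=15/7b +267.857ms=3/7b
7) 1607.143ms=18/7b +267.857ms=3/7b
8) 1875.0ms=3b +937.5ms=3/2b
9) 2812.5ms=9/2b +468.75ms=3/4b
10) 3281.25ms=21/4b +468.75ms=3/4b
Σ=6b of 6 (96bpm 6/8) — PASS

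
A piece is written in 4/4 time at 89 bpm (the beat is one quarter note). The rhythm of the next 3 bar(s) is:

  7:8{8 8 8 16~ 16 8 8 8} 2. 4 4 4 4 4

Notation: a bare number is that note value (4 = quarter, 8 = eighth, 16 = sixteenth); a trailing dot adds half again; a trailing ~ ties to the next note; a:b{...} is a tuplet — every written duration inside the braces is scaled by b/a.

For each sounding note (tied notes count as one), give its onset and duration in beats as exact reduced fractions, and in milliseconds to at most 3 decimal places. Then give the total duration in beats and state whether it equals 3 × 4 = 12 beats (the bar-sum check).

1) 0.0ms=0b +385.233ms=4/7b
2) 385.233ms=4/7b +385.233ms=4/7b
3) 770.465ms=8/7b +385.233ms=4/7b
4) 1155.698ms=12/7b +385.233ms=4/7b
5) 1540.931ms=16/7b +385.233ms=4/7b
6) 1926.164ms=20/7b +385.233ms=4/7b
7) 2311.396ms=24/7b +385.233ms=4/7b
8) 2696.629ms=4b +2022.472ms=3b
9) 4719.101ms=7b +674.157ms=1b
10) 5393.258ms=8b +674.157ms=1b
11) 6067.416ms=9b +674.157ms=1b
12) 6741.573ms=10b +674.157ms=1b
13) 7415.73ms=11b +674.157ms=1b
Σ=12b of 12 (89bpm 4/4) — PASS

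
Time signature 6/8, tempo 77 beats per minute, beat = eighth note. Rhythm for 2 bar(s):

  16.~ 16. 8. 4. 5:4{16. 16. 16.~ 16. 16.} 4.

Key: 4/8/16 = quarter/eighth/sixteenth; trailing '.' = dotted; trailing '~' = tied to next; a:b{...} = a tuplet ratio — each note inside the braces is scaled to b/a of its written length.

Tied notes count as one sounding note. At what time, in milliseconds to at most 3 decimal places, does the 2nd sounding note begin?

1. 0.0ms @ 0 + 1168.831ms (3/2)
2. 1168.831ms @ 3/2 + 1168.831ms (3/2)
3. 2337.662ms @ 3 + 2337.662ms (3)
4. 4675.325ms @ 6 + 467.532ms (3/5)
5. 5142.857ms @ 33/5 + 467.532ms (3/5)
6. 5610.39ms @ 36/5 + 935.065ms (6/5)
7. 6545.455ms @ 42/5 + 467.532ms (3/5)
8. 7012.987ms @ 9 + 2337.662ms (3)

note 2 onset = 3/2b = 1168.831ms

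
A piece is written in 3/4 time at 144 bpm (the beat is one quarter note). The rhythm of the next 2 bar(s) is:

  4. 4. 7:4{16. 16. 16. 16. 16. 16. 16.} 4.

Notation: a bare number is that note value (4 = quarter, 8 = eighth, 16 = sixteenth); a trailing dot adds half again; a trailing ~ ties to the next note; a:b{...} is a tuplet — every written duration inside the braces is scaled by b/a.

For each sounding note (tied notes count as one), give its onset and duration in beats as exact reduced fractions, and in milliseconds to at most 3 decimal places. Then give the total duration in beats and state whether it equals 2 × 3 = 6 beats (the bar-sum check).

1) 0.0ms=0b +625.0ms=3/2b
2) 625.0ms=3/2b +625.0ms=3/2b
3) 1250.0ms=3b +89.286ms=3/14b
4) 1339.286ms=45/14b +89.286ms=3/14b
5) 1428.571ms=24/7b +89.286ms=3/14b
6) 1517.857ms=51/14b +89.286ms=3/14b
7) 1607.143ms=27/7b +89.286ms=3/14b
8) 1696.429ms=57/14b +89.286ms=3/14b
9) 1785.714ms=30/7b +89.286ms=3/14b
10) 1875.0ms=9/2b +625.0ms=3/2b
Σ=6b of 6 (144bpm 3/4) — PASS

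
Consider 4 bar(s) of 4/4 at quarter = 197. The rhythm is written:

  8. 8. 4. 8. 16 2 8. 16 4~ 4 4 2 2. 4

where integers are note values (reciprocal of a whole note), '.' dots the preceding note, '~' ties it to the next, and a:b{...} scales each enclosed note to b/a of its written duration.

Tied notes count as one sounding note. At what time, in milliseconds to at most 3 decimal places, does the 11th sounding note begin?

note 11 onset = 10b = 3045.685ms

1. 0.0ms @ 0 + 228.426ms (3/4)
2. 228.426ms @ 3/4 + 228.426ms (3/4)
3. 456.853ms @ 3/2 + 456.853ms (3/2)
4. 913.706ms @ 3 + 228.426ms (3/4)
5. 1142.132ms @ 15/4 + 76.142ms (1/4)
6. 1218.274ms @ 4 + 609.137ms (2)
7. 1827.411ms @ 6 + 228.426ms (3/4)
8. 2055.838ms @ 27/4 + 76.142ms (1/4)
9. 2131.98ms @ 7 + 609.137ms (2)
10. 2741.117ms @ 9 + 304.569ms (1)
11. 3045.685ms @ 10 + 609.137ms (2)
12. 3654.822ms @ 12 + 913.706ms (3)
13. 4568.528ms @ 15 + 304.569ms (1)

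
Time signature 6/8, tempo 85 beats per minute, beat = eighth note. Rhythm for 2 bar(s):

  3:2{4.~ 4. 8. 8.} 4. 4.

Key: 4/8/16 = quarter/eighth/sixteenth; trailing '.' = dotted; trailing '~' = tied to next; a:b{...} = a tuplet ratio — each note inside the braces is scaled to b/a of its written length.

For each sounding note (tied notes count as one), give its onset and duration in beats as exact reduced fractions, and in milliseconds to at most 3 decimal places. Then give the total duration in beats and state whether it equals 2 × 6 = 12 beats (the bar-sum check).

1) 0.0ms=0b +2823.529ms=4b
2) 2823.529ms=4b +705.882ms=1b
3) 3529.412ms=5b +705.882ms=1b
4) 4235.294ms=6b +2117.647ms=3b
5) 6352.941ms=9b +2117.647ms=3b
Σ=12b of 12 (85bpm 6/8) — PASS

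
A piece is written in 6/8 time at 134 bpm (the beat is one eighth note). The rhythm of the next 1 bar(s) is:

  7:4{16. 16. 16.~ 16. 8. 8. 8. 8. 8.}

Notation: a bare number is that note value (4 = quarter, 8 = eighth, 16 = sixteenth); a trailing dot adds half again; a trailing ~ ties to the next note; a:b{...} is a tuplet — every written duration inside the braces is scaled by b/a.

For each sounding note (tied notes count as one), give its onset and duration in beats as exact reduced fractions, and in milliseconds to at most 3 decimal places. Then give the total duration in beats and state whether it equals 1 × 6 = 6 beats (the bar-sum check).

1) 0.0ms=0b +191.898ms=3/7b
2) 191.898ms=3/7b +191.898ms=3/7b
3) 383.795ms=6/7b +383.795ms=6/7b
4) 767.591ms=12/7b +383.795ms=6/7b
5) 1151.386ms=18/7b +383.795ms=6/7b
6) 1535.181ms=24/7b +383.795ms=6/7b
7) 1918.977ms=30/7b +383.795ms=6/7b
8) 2302.772ms=36/7b +383.795ms=6/7b
Σ=6b of 6 (134bpm 6/8) — PASS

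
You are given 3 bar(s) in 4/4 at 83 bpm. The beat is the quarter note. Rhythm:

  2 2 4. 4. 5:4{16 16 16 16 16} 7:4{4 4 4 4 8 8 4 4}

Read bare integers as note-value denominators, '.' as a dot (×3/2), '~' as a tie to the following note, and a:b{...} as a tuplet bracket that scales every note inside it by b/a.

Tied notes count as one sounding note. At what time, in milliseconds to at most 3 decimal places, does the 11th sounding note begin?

1. 0.0ms @ 0 + 1445.783ms (2)
2. 1445.783ms @ 2 + 1445.783ms (2)
3. 2891.566ms @ 4 + 1084.337ms (3/2)
4. 3975.904ms @ 11/2 + 1084.337ms (3/2)
5. 5060.241ms @ 7 + 144.578ms (1/5)
6. 5204.819ms @ 36/5 + 144.578ms (1/5)
7. 5349.398ms @ 37/5 + 144.578ms (1/5)
8. 5493.976ms @ 38/5 + 144.578ms (1/5)
9. 5638.554ms @ 39/5 + 144.578ms (1/5)
10. 5783.133ms @ 8 + 413.081ms (4/7)
11. 6196.213ms @ 60/7 + 413.081ms (4/7)
12. 6609.294ms @ 64/7 + 413.081ms (4/7)
13. 7022.375ms @ 68/7 + 413.081ms (4/7)
14. 7435.456ms @ 72/7 + 206.54ms (2/7)
15. 7641.997ms @ 74/7 + 206.54ms (2/7)
16. 7848.537ms @ 76/7 + 413.081ms (4/7)
17. 8261.618ms @ 80/7 + 413.081ms (4/7)

note 11 onset = 60/7b = 6196.213ms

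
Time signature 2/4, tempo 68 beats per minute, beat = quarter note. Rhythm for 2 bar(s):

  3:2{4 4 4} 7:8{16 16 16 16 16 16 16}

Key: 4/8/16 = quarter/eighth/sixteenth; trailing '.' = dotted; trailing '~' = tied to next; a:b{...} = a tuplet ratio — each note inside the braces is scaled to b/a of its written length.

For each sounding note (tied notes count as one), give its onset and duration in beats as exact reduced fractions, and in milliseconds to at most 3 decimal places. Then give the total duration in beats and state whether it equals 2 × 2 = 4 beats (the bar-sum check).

1) 0.0ms=0b +588.235ms=2/3b
2) 588.235ms=2/3b +588.235ms=2/3b
3) 1176.471ms=4/3b +588.235ms=2/3b
4) 1764.706ms=2b +252.101ms=2/7b
5) 2016.807ms=16/7b +252.101ms=2/7b
6) 2268.908ms=18/7b +252.101ms=2/7b
7) 2521.008ms=20/7b +252.101ms=2/7b
8) 2773.109ms=22/7b +252.101ms=2/7b
9) 3025.21ms=24/7b +252.101ms=2/7b
10) 3277.311ms=26/7b +252.101ms=2/7b
Σ=4b of 4 (68bpm 2/4) — PASS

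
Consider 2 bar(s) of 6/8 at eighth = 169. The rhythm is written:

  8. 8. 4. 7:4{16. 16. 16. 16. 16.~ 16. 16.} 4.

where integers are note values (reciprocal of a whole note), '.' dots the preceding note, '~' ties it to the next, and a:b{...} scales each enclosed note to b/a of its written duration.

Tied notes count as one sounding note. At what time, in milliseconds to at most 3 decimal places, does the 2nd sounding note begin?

note 2 onset = 3/2b = 532.544ms

1. 0.0ms @ 0 + 532.544ms (3/2)
2. 532.544ms @ 3/2 + 532.544ms (3/2)
3. 1065.089ms @ 3 + 1065.089ms (3)
4. 2130.178ms @ 6 + 152.156ms (3/7)
5. 2282.333ms @ 45/7 + 152.156ms (3/7)
6. 2434.489ms @ 48/7 + 152.156ms (3/7)
7. 2586.644ms @ 51/7 + 152.156ms (3/7)
8. 2738.8ms @ 54/7 + 304.311ms (6/7)
9. 3043.111ms @ 60/7 + 152.156ms (3/7)
10. 3195.266ms @ 9 + 1065.089ms (3)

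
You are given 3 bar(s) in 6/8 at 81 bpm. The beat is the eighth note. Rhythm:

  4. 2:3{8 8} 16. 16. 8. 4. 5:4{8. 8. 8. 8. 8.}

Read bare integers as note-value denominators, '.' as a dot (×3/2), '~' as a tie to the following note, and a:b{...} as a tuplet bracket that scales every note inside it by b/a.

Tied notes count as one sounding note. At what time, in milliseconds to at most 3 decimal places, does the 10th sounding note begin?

note 10 onset = 72/5b = 10666.667ms

1. 0.0ms @ 0 + 2222.222ms (3)
2. 2222.222ms @ 3 + 1111.111ms (3/2)
3. 3333.333ms @ 9/2 + 1111.111ms (3/2)
4. 4444.444ms @ 6 + 555.556ms (3/4)
5. 5000.0ms @ 27/4 + 555.556ms (3/4)
6. 5555.556ms @ 15/2 + 1111.111ms (3/2)
7. 6666.667ms @ 9 + 2222.222ms (3)
8. 8888.889ms @ 12 + 888.889ms (6/5)
9. 9777.778ms @ 66/5 + 888.889ms (6/5)
10. 10666.667ms @ 72/5 + 888.889ms (6/5)
11. 11555.556ms @ 78/5 + 888.889ms (6/5)
12. 12444.444ms @ 84/5 + 888.889ms (6/5)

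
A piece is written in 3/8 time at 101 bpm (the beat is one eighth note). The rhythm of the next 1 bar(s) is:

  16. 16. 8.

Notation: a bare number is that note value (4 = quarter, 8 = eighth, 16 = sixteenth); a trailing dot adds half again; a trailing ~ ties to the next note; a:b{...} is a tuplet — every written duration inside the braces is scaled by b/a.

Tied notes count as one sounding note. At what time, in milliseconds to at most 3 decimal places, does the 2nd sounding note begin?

note 2 onset = 3/4b = 445.545ms

1. 0.0ms @ 0 + 445.545ms (3/4)
2. 445.545ms @ 3/4 + 445.545ms (3/4)
3. 891.089ms @ 3/2 + 891.089ms (3/2)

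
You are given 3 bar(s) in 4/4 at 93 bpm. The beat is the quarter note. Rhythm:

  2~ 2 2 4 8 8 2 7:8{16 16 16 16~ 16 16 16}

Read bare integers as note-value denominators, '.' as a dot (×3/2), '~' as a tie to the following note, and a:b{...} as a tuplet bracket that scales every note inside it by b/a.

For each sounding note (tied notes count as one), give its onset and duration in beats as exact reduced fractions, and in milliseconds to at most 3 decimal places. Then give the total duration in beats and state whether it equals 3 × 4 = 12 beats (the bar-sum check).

1) 0.0ms=0b +2580.645ms=4b
2) 2580.645ms=4b +1290.323ms=2b
3) 3870.968ms=6b +645.161ms=1b
4) 4516.129ms=7b +322.581ms=1/2b
5) 4838.71ms=15/2b +322.581ms=1/2b
6) 5161.29ms=8b +1290.323ms=2b
7) 6451.613ms=10b +184.332ms=2/7b
8) 6635.945ms=72/7b +184.332ms=2/7b
9) 6820.276ms=74/7b +184.332ms=2/7b
10) 7004.608ms=76/7b +368.664ms=4/7b
11) 7373.272ms=80/7b +184.332ms=2/7b
12) 7557.604ms=82/7b +184.332ms=2/7b
Σ=12b of 12 (93bpm 4/4) — PASS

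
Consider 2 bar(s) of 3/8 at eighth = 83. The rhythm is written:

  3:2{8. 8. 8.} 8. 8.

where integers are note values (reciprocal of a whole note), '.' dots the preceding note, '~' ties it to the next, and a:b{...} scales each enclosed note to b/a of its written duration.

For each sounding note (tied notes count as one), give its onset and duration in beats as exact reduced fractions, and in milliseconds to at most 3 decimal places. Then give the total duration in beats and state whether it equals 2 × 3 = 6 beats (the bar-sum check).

1) 0.0ms=0b +722.892ms=1b
2) 722.892ms=1b +722.892ms=1b
3) 1445.783ms=2b +722.892ms=1b
4) 2168.675ms=3b +1084.337ms=3/2b
5) 3253.012ms=9/2b +1084.337ms=3/2b
Σ=6b of 6 (83bpm 3/8) — PASS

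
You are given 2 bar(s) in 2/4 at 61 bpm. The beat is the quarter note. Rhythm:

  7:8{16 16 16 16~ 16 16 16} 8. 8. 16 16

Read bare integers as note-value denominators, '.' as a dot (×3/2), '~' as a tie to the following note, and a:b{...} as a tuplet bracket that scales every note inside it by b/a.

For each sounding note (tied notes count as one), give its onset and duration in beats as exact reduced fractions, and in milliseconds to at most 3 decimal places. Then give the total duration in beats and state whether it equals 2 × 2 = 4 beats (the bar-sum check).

1) 0.0ms=0b +281.03ms=2/7b
2) 281.03ms=2/7b +281.03ms=2/7b
3) 562.061ms=4/7b +281.03ms=2/7b
4) 843.091ms=6/7b +562.061ms=4/7b
5) 1405.152ms=10/7b +281.03ms=2/7b
6) 1686.183ms=12/7b +281.03ms=2/7b
7) 1967.213ms=2b +737.705ms=3/4b
8) 2704.918ms=11/4b +737.705ms=3/4b
9) 3442.623ms=7/2b +245.902ms=1/4b
10) 3688.525ms=15/4b +245.902ms=1/4b
Σ=4b of 4 (61bpm 2/4) — PASS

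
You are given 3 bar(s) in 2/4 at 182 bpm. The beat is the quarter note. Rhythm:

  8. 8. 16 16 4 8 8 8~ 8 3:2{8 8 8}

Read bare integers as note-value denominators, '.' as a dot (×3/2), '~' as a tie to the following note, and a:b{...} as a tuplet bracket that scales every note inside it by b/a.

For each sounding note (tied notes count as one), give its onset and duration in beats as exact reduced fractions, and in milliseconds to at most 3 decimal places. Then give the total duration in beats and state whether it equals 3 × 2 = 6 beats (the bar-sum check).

1) 0.0ms=0b +247.253ms=3/4b
2) 247.253ms=3/4b +247.253ms=3/4b
3) 494.505ms=3/2b +82.418ms=1/4b
4) 576.923ms=7/4b +82.418ms=1/4b
5) 659.341ms=2b +329.67ms=1b
6) 989.011ms=3b +164.835ms=1/2b
7) 1153.846ms=7/2b +164.835ms=1/2b
8) 1318.681ms=4b +329.67ms=1b
9) 1648.352ms=5b +109.89ms=1/3b
10) 1758.242ms=16/3b +109.89ms=1/3b
11) 1868.132ms=17/3b +109.89ms=1/3b
Σ=6b of 6 (182bpm 2/4) — PASS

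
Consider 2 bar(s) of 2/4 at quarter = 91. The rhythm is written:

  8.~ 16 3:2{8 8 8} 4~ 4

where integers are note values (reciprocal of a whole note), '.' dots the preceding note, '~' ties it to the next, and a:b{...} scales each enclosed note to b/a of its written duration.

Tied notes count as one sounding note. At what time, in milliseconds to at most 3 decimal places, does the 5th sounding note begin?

1. 0.0ms @ 0 + 659.341ms (1)
2. 659.341ms @ 1 + 219.78ms (1/3)
3. 879.121ms @ 4/3 + 219.78ms (1/3)
4. 1098.901ms @ 5/3 + 219.78ms (1/3)
5. 1318.681ms @ 2 + 1318.681ms (2)

note 5 onset = 2b = 1318.681ms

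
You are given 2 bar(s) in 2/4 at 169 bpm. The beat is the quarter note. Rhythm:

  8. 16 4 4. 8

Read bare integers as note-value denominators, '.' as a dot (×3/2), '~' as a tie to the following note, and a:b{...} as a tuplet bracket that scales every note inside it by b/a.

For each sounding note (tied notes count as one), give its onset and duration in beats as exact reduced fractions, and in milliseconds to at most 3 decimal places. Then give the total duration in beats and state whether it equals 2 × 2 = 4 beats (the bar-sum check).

1) 0.0ms=0b +266.272ms=3/4b
2) 266.272ms=3/4b +88.757ms=1/4b
3) 355.03ms=1b +355.03ms=1b
4) 710.059ms=2b +532.544ms=3/2b
5) 1242.604ms=7/2b +177.515ms=1/2b
Σ=4b of 4 (169bpm 2/4) — PASS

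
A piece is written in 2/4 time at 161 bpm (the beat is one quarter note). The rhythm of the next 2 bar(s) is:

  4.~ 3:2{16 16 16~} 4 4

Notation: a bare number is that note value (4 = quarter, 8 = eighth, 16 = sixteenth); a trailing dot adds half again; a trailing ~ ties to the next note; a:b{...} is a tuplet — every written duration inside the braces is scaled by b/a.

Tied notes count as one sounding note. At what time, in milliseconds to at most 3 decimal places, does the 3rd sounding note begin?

1. 0.0ms @ 0 + 621.118ms (5/3)
2. 621.118ms @ 5/3 + 62.112ms (1/6)
3. 683.23ms @ 11/6 + 434.783ms (7/6)
4. 1118.012ms @ 3 + 372.671ms (1)

note 3 onset = 11/6b = 683.23ms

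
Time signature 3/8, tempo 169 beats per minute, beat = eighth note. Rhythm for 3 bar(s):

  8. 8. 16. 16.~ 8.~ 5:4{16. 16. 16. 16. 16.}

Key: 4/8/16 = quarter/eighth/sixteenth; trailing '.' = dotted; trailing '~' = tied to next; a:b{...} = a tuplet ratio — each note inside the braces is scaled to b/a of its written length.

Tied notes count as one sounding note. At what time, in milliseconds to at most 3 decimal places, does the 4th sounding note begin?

1. 0.0ms @ 0 + 532.544ms (3/2)
2. 532.544ms @ 3/2 + 532.544ms (3/2)
3. 1065.089ms @ 3 + 266.272ms (3/4)
4. 1331.361ms @ 15/4 + 1011.834ms (57/20)
5. 2343.195ms @ 33/5 + 213.018ms (3/5)
6. 2556.213ms @ 36/5 + 213.018ms (3/5)
7. 2769.231ms @ 39/5 + 213.018ms (3/5)
8. 2982.249ms @ 42/5 + 213.018ms (3/5)

note 4 onset = 15/4b = 1331.361ms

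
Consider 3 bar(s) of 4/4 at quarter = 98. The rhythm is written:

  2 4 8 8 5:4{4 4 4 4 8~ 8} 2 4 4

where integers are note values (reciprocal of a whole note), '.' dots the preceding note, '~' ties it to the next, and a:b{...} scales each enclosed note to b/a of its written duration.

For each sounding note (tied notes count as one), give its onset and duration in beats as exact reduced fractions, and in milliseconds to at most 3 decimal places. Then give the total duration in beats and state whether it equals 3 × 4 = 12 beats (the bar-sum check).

1) 0.0ms=0b +1224.49ms=2b
2) 1224.49ms=2b +612.245ms=1b
3) 1836.735ms=3b +306.122ms=1/2b
4) 2142.857ms=7/2b +306.122ms=1/2b
5) 2448.98ms=4b +489.796ms=4/5b
6) 2938.776ms=24/5b +489.796ms=4/5b
7) 3428.571ms=28/5b +489.796ms=4/5b
8) 3918.367ms=32/5b +489.796ms=4/5b
9) 4408.163ms=36/5b +489.796ms=4/5b
10) 4897.959ms=8b +1224.49ms=2b
11) 6122.449ms=10b +612.245ms=1b
12) 6734.694ms=11b +612.245ms=1b
Σ=12b of 12 (98bpm 4/4) — PASS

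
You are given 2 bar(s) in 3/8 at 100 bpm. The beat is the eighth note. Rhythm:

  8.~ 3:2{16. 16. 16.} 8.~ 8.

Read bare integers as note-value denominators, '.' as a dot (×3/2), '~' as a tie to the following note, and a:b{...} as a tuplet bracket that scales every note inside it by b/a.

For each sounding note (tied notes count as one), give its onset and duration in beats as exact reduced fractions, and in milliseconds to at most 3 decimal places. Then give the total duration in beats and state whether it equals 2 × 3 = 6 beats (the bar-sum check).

1) 0.0ms=0b +1200.0ms=2b
2) 1200.0ms=2b +300.0ms=1/2b
3) 1500.0ms=5/2b +300.0ms=1/2b
4) 1800.0ms=3b +1800.0ms=3b
Σ=6b of 6 (100bpm 3/8) — PASS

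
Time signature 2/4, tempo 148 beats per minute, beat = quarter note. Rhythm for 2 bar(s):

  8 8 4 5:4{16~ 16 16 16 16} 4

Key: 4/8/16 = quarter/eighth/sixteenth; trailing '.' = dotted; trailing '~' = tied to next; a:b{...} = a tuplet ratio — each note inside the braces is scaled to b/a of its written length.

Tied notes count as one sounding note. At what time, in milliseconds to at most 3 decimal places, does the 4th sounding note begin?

note 4 onset = 2b = 810.811ms

1. 0.0ms @ 0 + 202.703ms (1/2)
2. 202.703ms @ 1/2 + 202.703ms (1/2)
3. 405.405ms @ 1 + 405.405ms (1)
4. 810.811ms @ 2 + 162.162ms (2/5)
5. 972.973ms @ 12/5 + 81.081ms (1/5)
6. 1054.054ms @ 13/5 + 81.081ms (1/5)
7. 1135.135ms @ 14/5 + 81.081ms (1/5)
8. 1216.216ms @ 3 + 405.405ms (1)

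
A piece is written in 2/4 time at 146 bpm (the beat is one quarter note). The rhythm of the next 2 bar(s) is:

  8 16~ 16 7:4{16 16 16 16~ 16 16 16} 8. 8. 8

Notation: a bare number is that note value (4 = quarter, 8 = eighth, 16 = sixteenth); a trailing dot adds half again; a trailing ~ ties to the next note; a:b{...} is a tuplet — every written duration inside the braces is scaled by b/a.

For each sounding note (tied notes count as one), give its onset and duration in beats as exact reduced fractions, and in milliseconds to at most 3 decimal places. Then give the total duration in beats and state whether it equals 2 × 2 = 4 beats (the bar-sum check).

1) 0.0ms=0b +205.479ms=1/2b
2) 205.479ms=1/2b +205.479ms=1/2b
3) 410.959ms=1b +58.708ms=1/7b
4) 469.667ms=8/7b +58.708ms=1/7b
5) 528.376ms=9/7b +58.708ms=1/7b
6) 587.084ms=10/7b +117.417ms=2/7b
7) 704.501ms=12/7b +58.708ms=1/7b
8) 763.209ms=13/7b +58.708ms=1/7b
9) 821.918ms=2b +308.219ms=3/4b
10) 1130.137ms=11/4b +308.219ms=3/4b
11) 1438.356ms=7/2b +205.479ms=1/2b
Σ=4b of 4 (146bpm 2/4) — PASS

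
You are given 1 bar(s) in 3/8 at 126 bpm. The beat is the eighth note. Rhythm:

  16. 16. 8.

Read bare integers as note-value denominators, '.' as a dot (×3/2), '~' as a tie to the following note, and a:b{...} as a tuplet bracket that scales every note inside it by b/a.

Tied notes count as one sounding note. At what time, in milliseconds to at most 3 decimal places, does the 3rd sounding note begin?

1. 0.0ms @ 0 + 357.143ms (3/4)
2. 357.143ms @ 3/4 + 357.143ms (3/4)
3. 714.286ms @ 3/2 + 714.286ms (3/2)

note 3 onset = 3/2b = 714.286ms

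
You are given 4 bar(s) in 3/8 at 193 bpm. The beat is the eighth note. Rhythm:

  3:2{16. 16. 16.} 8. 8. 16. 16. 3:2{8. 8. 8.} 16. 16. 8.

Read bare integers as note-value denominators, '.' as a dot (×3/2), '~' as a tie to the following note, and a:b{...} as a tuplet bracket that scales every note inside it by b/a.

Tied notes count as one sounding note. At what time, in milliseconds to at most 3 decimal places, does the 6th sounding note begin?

note 6 onset = 9/2b = 1398.964ms

1. 0.0ms @ 0 + 155.44ms (1/2)
2. 155.44ms @ 1/2 + 155.44ms (1/2)
3. 310.881ms @ 1 + 155.44ms (1/2)
4. 466.321ms @ 3/2 + 466.321ms (3/2)
5. 932.642ms @ 3 + 466.321ms (3/2)
6. 1398.964ms @ 9/2 + 233.161ms (3/4)
7. 1632.124ms @ 21/4 + 233.161ms (3/4)
8. 1865.285ms @ 6 + 310.881ms (1)
9. 2176.166ms @ 7 + 310.881ms (1)
10. 2487.047ms @ 8 + 310.881ms (1)
11. 2797.927ms @ 9 + 233.161ms (3/4)
12. 3031.088ms @ 39/4 + 233.161ms (3/4)
13. 3264.249ms @ 21/2 + 466.321ms (3/2)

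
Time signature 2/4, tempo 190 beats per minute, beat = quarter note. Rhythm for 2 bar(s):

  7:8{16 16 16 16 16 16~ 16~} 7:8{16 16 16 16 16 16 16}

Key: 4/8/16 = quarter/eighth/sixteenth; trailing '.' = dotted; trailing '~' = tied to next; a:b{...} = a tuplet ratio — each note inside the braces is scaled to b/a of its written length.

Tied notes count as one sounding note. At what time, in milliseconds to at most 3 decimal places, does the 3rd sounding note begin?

1. 0.0ms @ 0 + 90.226ms (2/7)
2. 90.226ms @ 2/7 + 90.226ms (2/7)
3. 180.451ms @ 4/7 + 90.226ms (2/7)
4. 270.677ms @ 6/7 + 90.226ms (2/7)
5. 360.902ms @ 8/7 + 90.226ms (2/7)
6. 451.128ms @ 10/7 + 270.677ms (6/7)
7. 721.805ms @ 16/7 + 90.226ms (2/7)
8. 812.03ms @ 18/7 + 90.226ms (2/7)
9. 902.256ms @ 20/7 + 90.226ms (2/7)
10. 992.481ms @ 22/7 + 90.226ms (2/7)
11. 1082.707ms @ 24/7 + 90.226ms (2/7)
12. 1172.932ms @ 26/7 + 90.226ms (2/7)

note 3 onset = 4/7b = 180.451ms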